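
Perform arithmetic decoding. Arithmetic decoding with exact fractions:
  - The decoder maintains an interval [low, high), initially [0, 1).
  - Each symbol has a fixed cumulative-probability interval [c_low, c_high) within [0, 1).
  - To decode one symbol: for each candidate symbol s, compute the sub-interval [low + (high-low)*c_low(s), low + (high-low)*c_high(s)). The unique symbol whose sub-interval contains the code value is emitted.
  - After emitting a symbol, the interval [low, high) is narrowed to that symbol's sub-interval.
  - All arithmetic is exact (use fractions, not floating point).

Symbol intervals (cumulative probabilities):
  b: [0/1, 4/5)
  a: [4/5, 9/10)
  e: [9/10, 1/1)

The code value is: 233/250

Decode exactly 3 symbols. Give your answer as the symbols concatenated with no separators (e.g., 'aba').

Answer: ebb

Derivation:
Step 1: interval [0/1, 1/1), width = 1/1 - 0/1 = 1/1
  'b': [0/1 + 1/1*0/1, 0/1 + 1/1*4/5) = [0/1, 4/5)
  'a': [0/1 + 1/1*4/5, 0/1 + 1/1*9/10) = [4/5, 9/10)
  'e': [0/1 + 1/1*9/10, 0/1 + 1/1*1/1) = [9/10, 1/1) <- contains code 233/250
  emit 'e', narrow to [9/10, 1/1)
Step 2: interval [9/10, 1/1), width = 1/1 - 9/10 = 1/10
  'b': [9/10 + 1/10*0/1, 9/10 + 1/10*4/5) = [9/10, 49/50) <- contains code 233/250
  'a': [9/10 + 1/10*4/5, 9/10 + 1/10*9/10) = [49/50, 99/100)
  'e': [9/10 + 1/10*9/10, 9/10 + 1/10*1/1) = [99/100, 1/1)
  emit 'b', narrow to [9/10, 49/50)
Step 3: interval [9/10, 49/50), width = 49/50 - 9/10 = 2/25
  'b': [9/10 + 2/25*0/1, 9/10 + 2/25*4/5) = [9/10, 241/250) <- contains code 233/250
  'a': [9/10 + 2/25*4/5, 9/10 + 2/25*9/10) = [241/250, 243/250)
  'e': [9/10 + 2/25*9/10, 9/10 + 2/25*1/1) = [243/250, 49/50)
  emit 'b', narrow to [9/10, 241/250)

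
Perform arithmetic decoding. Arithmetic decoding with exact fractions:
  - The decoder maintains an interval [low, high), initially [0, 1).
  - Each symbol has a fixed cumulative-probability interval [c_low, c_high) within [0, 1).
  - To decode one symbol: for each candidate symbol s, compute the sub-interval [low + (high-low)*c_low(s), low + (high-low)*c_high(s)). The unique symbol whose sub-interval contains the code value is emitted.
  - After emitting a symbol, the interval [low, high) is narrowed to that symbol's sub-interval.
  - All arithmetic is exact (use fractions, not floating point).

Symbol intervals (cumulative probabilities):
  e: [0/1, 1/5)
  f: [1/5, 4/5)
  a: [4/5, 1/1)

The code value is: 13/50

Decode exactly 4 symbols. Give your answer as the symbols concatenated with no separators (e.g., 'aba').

Answer: feff

Derivation:
Step 1: interval [0/1, 1/1), width = 1/1 - 0/1 = 1/1
  'e': [0/1 + 1/1*0/1, 0/1 + 1/1*1/5) = [0/1, 1/5)
  'f': [0/1 + 1/1*1/5, 0/1 + 1/1*4/5) = [1/5, 4/5) <- contains code 13/50
  'a': [0/1 + 1/1*4/5, 0/1 + 1/1*1/1) = [4/5, 1/1)
  emit 'f', narrow to [1/5, 4/5)
Step 2: interval [1/5, 4/5), width = 4/5 - 1/5 = 3/5
  'e': [1/5 + 3/5*0/1, 1/5 + 3/5*1/5) = [1/5, 8/25) <- contains code 13/50
  'f': [1/5 + 3/5*1/5, 1/5 + 3/5*4/5) = [8/25, 17/25)
  'a': [1/5 + 3/5*4/5, 1/5 + 3/5*1/1) = [17/25, 4/5)
  emit 'e', narrow to [1/5, 8/25)
Step 3: interval [1/5, 8/25), width = 8/25 - 1/5 = 3/25
  'e': [1/5 + 3/25*0/1, 1/5 + 3/25*1/5) = [1/5, 28/125)
  'f': [1/5 + 3/25*1/5, 1/5 + 3/25*4/5) = [28/125, 37/125) <- contains code 13/50
  'a': [1/5 + 3/25*4/5, 1/5 + 3/25*1/1) = [37/125, 8/25)
  emit 'f', narrow to [28/125, 37/125)
Step 4: interval [28/125, 37/125), width = 37/125 - 28/125 = 9/125
  'e': [28/125 + 9/125*0/1, 28/125 + 9/125*1/5) = [28/125, 149/625)
  'f': [28/125 + 9/125*1/5, 28/125 + 9/125*4/5) = [149/625, 176/625) <- contains code 13/50
  'a': [28/125 + 9/125*4/5, 28/125 + 9/125*1/1) = [176/625, 37/125)
  emit 'f', narrow to [149/625, 176/625)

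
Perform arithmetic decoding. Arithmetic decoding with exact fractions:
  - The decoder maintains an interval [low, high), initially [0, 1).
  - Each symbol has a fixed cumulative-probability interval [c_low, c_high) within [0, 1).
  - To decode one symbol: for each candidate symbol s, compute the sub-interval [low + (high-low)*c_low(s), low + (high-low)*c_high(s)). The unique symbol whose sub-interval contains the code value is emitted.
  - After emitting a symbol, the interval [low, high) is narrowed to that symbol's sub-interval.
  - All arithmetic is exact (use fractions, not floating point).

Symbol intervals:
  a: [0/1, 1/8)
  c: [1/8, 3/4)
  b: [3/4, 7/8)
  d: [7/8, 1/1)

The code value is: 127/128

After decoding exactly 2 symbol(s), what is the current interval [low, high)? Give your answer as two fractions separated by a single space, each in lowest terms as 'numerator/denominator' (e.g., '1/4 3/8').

Answer: 63/64 1/1

Derivation:
Step 1: interval [0/1, 1/1), width = 1/1 - 0/1 = 1/1
  'a': [0/1 + 1/1*0/1, 0/1 + 1/1*1/8) = [0/1, 1/8)
  'c': [0/1 + 1/1*1/8, 0/1 + 1/1*3/4) = [1/8, 3/4)
  'b': [0/1 + 1/1*3/4, 0/1 + 1/1*7/8) = [3/4, 7/8)
  'd': [0/1 + 1/1*7/8, 0/1 + 1/1*1/1) = [7/8, 1/1) <- contains code 127/128
  emit 'd', narrow to [7/8, 1/1)
Step 2: interval [7/8, 1/1), width = 1/1 - 7/8 = 1/8
  'a': [7/8 + 1/8*0/1, 7/8 + 1/8*1/8) = [7/8, 57/64)
  'c': [7/8 + 1/8*1/8, 7/8 + 1/8*3/4) = [57/64, 31/32)
  'b': [7/8 + 1/8*3/4, 7/8 + 1/8*7/8) = [31/32, 63/64)
  'd': [7/8 + 1/8*7/8, 7/8 + 1/8*1/1) = [63/64, 1/1) <- contains code 127/128
  emit 'd', narrow to [63/64, 1/1)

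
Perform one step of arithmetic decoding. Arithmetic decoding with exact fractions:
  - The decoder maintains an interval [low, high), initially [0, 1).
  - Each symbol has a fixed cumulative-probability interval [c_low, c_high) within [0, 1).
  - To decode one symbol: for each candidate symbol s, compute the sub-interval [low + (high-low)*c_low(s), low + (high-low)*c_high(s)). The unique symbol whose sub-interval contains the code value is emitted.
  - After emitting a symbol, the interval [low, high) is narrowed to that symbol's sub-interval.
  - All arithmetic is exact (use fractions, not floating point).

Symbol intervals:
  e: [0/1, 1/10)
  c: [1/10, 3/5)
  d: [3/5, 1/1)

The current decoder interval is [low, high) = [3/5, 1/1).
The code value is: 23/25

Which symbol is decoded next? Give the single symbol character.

Answer: d

Derivation:
Interval width = high − low = 1/1 − 3/5 = 2/5
Scaled code = (code − low) / width = (23/25 − 3/5) / 2/5 = 4/5
  e: [0/1, 1/10) 
  c: [1/10, 3/5) 
  d: [3/5, 1/1) ← scaled code falls here ✓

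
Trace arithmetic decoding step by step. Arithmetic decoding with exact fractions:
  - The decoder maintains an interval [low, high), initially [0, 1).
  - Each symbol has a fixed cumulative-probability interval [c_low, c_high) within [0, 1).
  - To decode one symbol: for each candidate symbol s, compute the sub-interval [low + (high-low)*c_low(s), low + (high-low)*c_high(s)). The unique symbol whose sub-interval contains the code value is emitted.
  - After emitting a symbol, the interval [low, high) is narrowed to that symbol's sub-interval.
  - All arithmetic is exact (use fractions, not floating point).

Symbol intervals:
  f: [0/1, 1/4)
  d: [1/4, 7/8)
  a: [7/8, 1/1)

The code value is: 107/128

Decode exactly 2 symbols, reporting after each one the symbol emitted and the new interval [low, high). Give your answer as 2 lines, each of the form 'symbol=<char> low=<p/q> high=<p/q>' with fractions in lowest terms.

Step 1: interval [0/1, 1/1), width = 1/1 - 0/1 = 1/1
  'f': [0/1 + 1/1*0/1, 0/1 + 1/1*1/4) = [0/1, 1/4)
  'd': [0/1 + 1/1*1/4, 0/1 + 1/1*7/8) = [1/4, 7/8) <- contains code 107/128
  'a': [0/1 + 1/1*7/8, 0/1 + 1/1*1/1) = [7/8, 1/1)
  emit 'd', narrow to [1/4, 7/8)
Step 2: interval [1/4, 7/8), width = 7/8 - 1/4 = 5/8
  'f': [1/4 + 5/8*0/1, 1/4 + 5/8*1/4) = [1/4, 13/32)
  'd': [1/4 + 5/8*1/4, 1/4 + 5/8*7/8) = [13/32, 51/64)
  'a': [1/4 + 5/8*7/8, 1/4 + 5/8*1/1) = [51/64, 7/8) <- contains code 107/128
  emit 'a', narrow to [51/64, 7/8)

Answer: symbol=d low=1/4 high=7/8
symbol=a low=51/64 high=7/8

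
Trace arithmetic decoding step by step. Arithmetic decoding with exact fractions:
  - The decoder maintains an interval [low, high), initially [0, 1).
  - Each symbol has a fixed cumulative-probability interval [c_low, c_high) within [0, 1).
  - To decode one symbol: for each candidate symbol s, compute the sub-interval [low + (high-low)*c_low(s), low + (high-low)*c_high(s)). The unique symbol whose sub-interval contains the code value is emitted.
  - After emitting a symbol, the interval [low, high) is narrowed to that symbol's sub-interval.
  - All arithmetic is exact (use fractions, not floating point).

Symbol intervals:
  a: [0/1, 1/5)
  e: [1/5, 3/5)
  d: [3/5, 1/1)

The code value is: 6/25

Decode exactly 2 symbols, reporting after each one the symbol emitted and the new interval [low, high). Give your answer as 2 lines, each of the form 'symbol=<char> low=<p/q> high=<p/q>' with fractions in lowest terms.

Answer: symbol=e low=1/5 high=3/5
symbol=a low=1/5 high=7/25

Derivation:
Step 1: interval [0/1, 1/1), width = 1/1 - 0/1 = 1/1
  'a': [0/1 + 1/1*0/1, 0/1 + 1/1*1/5) = [0/1, 1/5)
  'e': [0/1 + 1/1*1/5, 0/1 + 1/1*3/5) = [1/5, 3/5) <- contains code 6/25
  'd': [0/1 + 1/1*3/5, 0/1 + 1/1*1/1) = [3/5, 1/1)
  emit 'e', narrow to [1/5, 3/5)
Step 2: interval [1/5, 3/5), width = 3/5 - 1/5 = 2/5
  'a': [1/5 + 2/5*0/1, 1/5 + 2/5*1/5) = [1/5, 7/25) <- contains code 6/25
  'e': [1/5 + 2/5*1/5, 1/5 + 2/5*3/5) = [7/25, 11/25)
  'd': [1/5 + 2/5*3/5, 1/5 + 2/5*1/1) = [11/25, 3/5)
  emit 'a', narrow to [1/5, 7/25)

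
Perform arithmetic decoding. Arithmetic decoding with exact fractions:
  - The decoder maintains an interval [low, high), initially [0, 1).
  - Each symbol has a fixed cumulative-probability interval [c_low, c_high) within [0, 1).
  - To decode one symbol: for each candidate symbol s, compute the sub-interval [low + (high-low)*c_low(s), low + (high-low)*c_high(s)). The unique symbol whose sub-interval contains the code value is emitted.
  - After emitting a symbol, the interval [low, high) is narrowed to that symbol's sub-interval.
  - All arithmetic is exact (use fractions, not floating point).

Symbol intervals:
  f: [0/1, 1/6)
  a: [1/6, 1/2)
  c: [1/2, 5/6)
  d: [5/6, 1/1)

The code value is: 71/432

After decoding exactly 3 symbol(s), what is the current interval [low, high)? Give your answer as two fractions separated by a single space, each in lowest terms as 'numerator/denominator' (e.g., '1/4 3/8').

Answer: 35/216 1/6

Derivation:
Step 1: interval [0/1, 1/1), width = 1/1 - 0/1 = 1/1
  'f': [0/1 + 1/1*0/1, 0/1 + 1/1*1/6) = [0/1, 1/6) <- contains code 71/432
  'a': [0/1 + 1/1*1/6, 0/1 + 1/1*1/2) = [1/6, 1/2)
  'c': [0/1 + 1/1*1/2, 0/1 + 1/1*5/6) = [1/2, 5/6)
  'd': [0/1 + 1/1*5/6, 0/1 + 1/1*1/1) = [5/6, 1/1)
  emit 'f', narrow to [0/1, 1/6)
Step 2: interval [0/1, 1/6), width = 1/6 - 0/1 = 1/6
  'f': [0/1 + 1/6*0/1, 0/1 + 1/6*1/6) = [0/1, 1/36)
  'a': [0/1 + 1/6*1/6, 0/1 + 1/6*1/2) = [1/36, 1/12)
  'c': [0/1 + 1/6*1/2, 0/1 + 1/6*5/6) = [1/12, 5/36)
  'd': [0/1 + 1/6*5/6, 0/1 + 1/6*1/1) = [5/36, 1/6) <- contains code 71/432
  emit 'd', narrow to [5/36, 1/6)
Step 3: interval [5/36, 1/6), width = 1/6 - 5/36 = 1/36
  'f': [5/36 + 1/36*0/1, 5/36 + 1/36*1/6) = [5/36, 31/216)
  'a': [5/36 + 1/36*1/6, 5/36 + 1/36*1/2) = [31/216, 11/72)
  'c': [5/36 + 1/36*1/2, 5/36 + 1/36*5/6) = [11/72, 35/216)
  'd': [5/36 + 1/36*5/6, 5/36 + 1/36*1/1) = [35/216, 1/6) <- contains code 71/432
  emit 'd', narrow to [35/216, 1/6)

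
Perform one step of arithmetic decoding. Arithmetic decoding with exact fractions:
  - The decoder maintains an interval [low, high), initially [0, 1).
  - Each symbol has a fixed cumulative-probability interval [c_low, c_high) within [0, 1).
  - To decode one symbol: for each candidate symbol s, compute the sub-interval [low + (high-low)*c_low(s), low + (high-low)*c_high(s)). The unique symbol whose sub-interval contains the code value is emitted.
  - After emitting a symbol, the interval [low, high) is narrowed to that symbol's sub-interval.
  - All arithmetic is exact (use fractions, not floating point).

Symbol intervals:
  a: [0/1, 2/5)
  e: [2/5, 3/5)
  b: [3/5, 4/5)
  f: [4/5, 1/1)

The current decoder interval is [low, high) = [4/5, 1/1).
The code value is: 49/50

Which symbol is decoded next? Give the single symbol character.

Answer: f

Derivation:
Interval width = high − low = 1/1 − 4/5 = 1/5
Scaled code = (code − low) / width = (49/50 − 4/5) / 1/5 = 9/10
  a: [0/1, 2/5) 
  e: [2/5, 3/5) 
  b: [3/5, 4/5) 
  f: [4/5, 1/1) ← scaled code falls here ✓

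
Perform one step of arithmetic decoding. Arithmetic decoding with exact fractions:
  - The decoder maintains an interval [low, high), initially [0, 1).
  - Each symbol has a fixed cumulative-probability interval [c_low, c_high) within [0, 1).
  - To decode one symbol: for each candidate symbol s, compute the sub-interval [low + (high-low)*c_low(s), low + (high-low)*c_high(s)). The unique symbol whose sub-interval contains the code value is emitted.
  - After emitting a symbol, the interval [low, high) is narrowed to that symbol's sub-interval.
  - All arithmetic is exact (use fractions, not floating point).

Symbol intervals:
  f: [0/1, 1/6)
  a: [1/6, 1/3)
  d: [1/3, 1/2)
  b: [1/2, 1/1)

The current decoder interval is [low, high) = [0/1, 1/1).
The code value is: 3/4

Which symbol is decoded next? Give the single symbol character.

Answer: b

Derivation:
Interval width = high − low = 1/1 − 0/1 = 1/1
Scaled code = (code − low) / width = (3/4 − 0/1) / 1/1 = 3/4
  f: [0/1, 1/6) 
  a: [1/6, 1/3) 
  d: [1/3, 1/2) 
  b: [1/2, 1/1) ← scaled code falls here ✓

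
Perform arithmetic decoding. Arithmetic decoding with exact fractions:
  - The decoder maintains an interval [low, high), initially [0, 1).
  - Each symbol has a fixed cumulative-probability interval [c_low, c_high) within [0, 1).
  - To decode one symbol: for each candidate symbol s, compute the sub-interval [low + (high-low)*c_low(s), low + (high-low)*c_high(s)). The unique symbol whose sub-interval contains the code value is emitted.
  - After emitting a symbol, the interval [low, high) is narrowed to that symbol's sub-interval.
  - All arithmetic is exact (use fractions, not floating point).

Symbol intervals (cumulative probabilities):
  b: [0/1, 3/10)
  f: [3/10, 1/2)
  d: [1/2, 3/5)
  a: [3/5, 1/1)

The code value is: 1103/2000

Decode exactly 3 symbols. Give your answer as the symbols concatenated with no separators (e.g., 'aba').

Step 1: interval [0/1, 1/1), width = 1/1 - 0/1 = 1/1
  'b': [0/1 + 1/1*0/1, 0/1 + 1/1*3/10) = [0/1, 3/10)
  'f': [0/1 + 1/1*3/10, 0/1 + 1/1*1/2) = [3/10, 1/2)
  'd': [0/1 + 1/1*1/2, 0/1 + 1/1*3/5) = [1/2, 3/5) <- contains code 1103/2000
  'a': [0/1 + 1/1*3/5, 0/1 + 1/1*1/1) = [3/5, 1/1)
  emit 'd', narrow to [1/2, 3/5)
Step 2: interval [1/2, 3/5), width = 3/5 - 1/2 = 1/10
  'b': [1/2 + 1/10*0/1, 1/2 + 1/10*3/10) = [1/2, 53/100)
  'f': [1/2 + 1/10*3/10, 1/2 + 1/10*1/2) = [53/100, 11/20)
  'd': [1/2 + 1/10*1/2, 1/2 + 1/10*3/5) = [11/20, 14/25) <- contains code 1103/2000
  'a': [1/2 + 1/10*3/5, 1/2 + 1/10*1/1) = [14/25, 3/5)
  emit 'd', narrow to [11/20, 14/25)
Step 3: interval [11/20, 14/25), width = 14/25 - 11/20 = 1/100
  'b': [11/20 + 1/100*0/1, 11/20 + 1/100*3/10) = [11/20, 553/1000) <- contains code 1103/2000
  'f': [11/20 + 1/100*3/10, 11/20 + 1/100*1/2) = [553/1000, 111/200)
  'd': [11/20 + 1/100*1/2, 11/20 + 1/100*3/5) = [111/200, 139/250)
  'a': [11/20 + 1/100*3/5, 11/20 + 1/100*1/1) = [139/250, 14/25)
  emit 'b', narrow to [11/20, 553/1000)

Answer: ddb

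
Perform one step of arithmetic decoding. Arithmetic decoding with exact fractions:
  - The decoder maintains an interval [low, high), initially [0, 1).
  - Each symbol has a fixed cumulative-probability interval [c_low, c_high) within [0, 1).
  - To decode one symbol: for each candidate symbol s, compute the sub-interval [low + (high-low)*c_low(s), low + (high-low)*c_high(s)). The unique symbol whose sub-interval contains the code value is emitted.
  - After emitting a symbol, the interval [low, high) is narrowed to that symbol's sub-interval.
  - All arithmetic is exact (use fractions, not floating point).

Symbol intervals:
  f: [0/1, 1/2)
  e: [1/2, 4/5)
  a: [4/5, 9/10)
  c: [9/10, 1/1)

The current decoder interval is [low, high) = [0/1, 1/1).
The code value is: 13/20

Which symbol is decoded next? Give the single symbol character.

Answer: e

Derivation:
Interval width = high − low = 1/1 − 0/1 = 1/1
Scaled code = (code − low) / width = (13/20 − 0/1) / 1/1 = 13/20
  f: [0/1, 1/2) 
  e: [1/2, 4/5) ← scaled code falls here ✓
  a: [4/5, 9/10) 
  c: [9/10, 1/1) 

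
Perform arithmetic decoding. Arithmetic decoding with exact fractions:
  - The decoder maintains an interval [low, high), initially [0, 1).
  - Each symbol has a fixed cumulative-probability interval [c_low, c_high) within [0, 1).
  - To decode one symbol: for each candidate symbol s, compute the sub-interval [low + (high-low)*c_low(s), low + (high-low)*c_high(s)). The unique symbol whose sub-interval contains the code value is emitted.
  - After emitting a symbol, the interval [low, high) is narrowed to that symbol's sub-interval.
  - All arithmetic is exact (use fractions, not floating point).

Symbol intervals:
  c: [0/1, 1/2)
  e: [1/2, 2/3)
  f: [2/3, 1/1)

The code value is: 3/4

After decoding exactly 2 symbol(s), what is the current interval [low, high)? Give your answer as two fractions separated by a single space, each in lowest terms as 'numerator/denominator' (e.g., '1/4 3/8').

Step 1: interval [0/1, 1/1), width = 1/1 - 0/1 = 1/1
  'c': [0/1 + 1/1*0/1, 0/1 + 1/1*1/2) = [0/1, 1/2)
  'e': [0/1 + 1/1*1/2, 0/1 + 1/1*2/3) = [1/2, 2/3)
  'f': [0/1 + 1/1*2/3, 0/1 + 1/1*1/1) = [2/3, 1/1) <- contains code 3/4
  emit 'f', narrow to [2/3, 1/1)
Step 2: interval [2/3, 1/1), width = 1/1 - 2/3 = 1/3
  'c': [2/3 + 1/3*0/1, 2/3 + 1/3*1/2) = [2/3, 5/6) <- contains code 3/4
  'e': [2/3 + 1/3*1/2, 2/3 + 1/3*2/3) = [5/6, 8/9)
  'f': [2/3 + 1/3*2/3, 2/3 + 1/3*1/1) = [8/9, 1/1)
  emit 'c', narrow to [2/3, 5/6)

Answer: 2/3 5/6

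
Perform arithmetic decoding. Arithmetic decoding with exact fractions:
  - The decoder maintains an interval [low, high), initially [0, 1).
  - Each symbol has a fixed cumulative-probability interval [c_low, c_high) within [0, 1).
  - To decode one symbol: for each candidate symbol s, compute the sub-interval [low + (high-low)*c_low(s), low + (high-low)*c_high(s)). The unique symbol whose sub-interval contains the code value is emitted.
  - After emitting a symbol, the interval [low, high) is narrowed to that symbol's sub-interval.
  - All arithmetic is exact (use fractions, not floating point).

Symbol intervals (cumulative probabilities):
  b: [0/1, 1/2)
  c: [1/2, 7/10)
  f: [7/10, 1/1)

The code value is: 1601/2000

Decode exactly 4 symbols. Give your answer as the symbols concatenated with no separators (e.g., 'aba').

Answer: fbcf

Derivation:
Step 1: interval [0/1, 1/1), width = 1/1 - 0/1 = 1/1
  'b': [0/1 + 1/1*0/1, 0/1 + 1/1*1/2) = [0/1, 1/2)
  'c': [0/1 + 1/1*1/2, 0/1 + 1/1*7/10) = [1/2, 7/10)
  'f': [0/1 + 1/1*7/10, 0/1 + 1/1*1/1) = [7/10, 1/1) <- contains code 1601/2000
  emit 'f', narrow to [7/10, 1/1)
Step 2: interval [7/10, 1/1), width = 1/1 - 7/10 = 3/10
  'b': [7/10 + 3/10*0/1, 7/10 + 3/10*1/2) = [7/10, 17/20) <- contains code 1601/2000
  'c': [7/10 + 3/10*1/2, 7/10 + 3/10*7/10) = [17/20, 91/100)
  'f': [7/10 + 3/10*7/10, 7/10 + 3/10*1/1) = [91/100, 1/1)
  emit 'b', narrow to [7/10, 17/20)
Step 3: interval [7/10, 17/20), width = 17/20 - 7/10 = 3/20
  'b': [7/10 + 3/20*0/1, 7/10 + 3/20*1/2) = [7/10, 31/40)
  'c': [7/10 + 3/20*1/2, 7/10 + 3/20*7/10) = [31/40, 161/200) <- contains code 1601/2000
  'f': [7/10 + 3/20*7/10, 7/10 + 3/20*1/1) = [161/200, 17/20)
  emit 'c', narrow to [31/40, 161/200)
Step 4: interval [31/40, 161/200), width = 161/200 - 31/40 = 3/100
  'b': [31/40 + 3/100*0/1, 31/40 + 3/100*1/2) = [31/40, 79/100)
  'c': [31/40 + 3/100*1/2, 31/40 + 3/100*7/10) = [79/100, 199/250)
  'f': [31/40 + 3/100*7/10, 31/40 + 3/100*1/1) = [199/250, 161/200) <- contains code 1601/2000
  emit 'f', narrow to [199/250, 161/200)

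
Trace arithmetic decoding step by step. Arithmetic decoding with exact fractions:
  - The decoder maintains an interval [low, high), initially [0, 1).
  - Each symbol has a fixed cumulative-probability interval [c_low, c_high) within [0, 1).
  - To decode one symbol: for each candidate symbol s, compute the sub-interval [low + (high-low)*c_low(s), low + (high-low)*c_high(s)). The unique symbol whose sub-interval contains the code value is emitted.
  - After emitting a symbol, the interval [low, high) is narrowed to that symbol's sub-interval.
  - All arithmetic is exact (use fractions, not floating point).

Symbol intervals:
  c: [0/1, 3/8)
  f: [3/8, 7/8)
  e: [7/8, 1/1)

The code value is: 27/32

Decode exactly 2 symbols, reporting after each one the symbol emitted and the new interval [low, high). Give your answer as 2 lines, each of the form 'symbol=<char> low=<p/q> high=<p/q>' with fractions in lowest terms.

Answer: symbol=f low=3/8 high=7/8
symbol=e low=13/16 high=7/8

Derivation:
Step 1: interval [0/1, 1/1), width = 1/1 - 0/1 = 1/1
  'c': [0/1 + 1/1*0/1, 0/1 + 1/1*3/8) = [0/1, 3/8)
  'f': [0/1 + 1/1*3/8, 0/1 + 1/1*7/8) = [3/8, 7/8) <- contains code 27/32
  'e': [0/1 + 1/1*7/8, 0/1 + 1/1*1/1) = [7/8, 1/1)
  emit 'f', narrow to [3/8, 7/8)
Step 2: interval [3/8, 7/8), width = 7/8 - 3/8 = 1/2
  'c': [3/8 + 1/2*0/1, 3/8 + 1/2*3/8) = [3/8, 9/16)
  'f': [3/8 + 1/2*3/8, 3/8 + 1/2*7/8) = [9/16, 13/16)
  'e': [3/8 + 1/2*7/8, 3/8 + 1/2*1/1) = [13/16, 7/8) <- contains code 27/32
  emit 'e', narrow to [13/16, 7/8)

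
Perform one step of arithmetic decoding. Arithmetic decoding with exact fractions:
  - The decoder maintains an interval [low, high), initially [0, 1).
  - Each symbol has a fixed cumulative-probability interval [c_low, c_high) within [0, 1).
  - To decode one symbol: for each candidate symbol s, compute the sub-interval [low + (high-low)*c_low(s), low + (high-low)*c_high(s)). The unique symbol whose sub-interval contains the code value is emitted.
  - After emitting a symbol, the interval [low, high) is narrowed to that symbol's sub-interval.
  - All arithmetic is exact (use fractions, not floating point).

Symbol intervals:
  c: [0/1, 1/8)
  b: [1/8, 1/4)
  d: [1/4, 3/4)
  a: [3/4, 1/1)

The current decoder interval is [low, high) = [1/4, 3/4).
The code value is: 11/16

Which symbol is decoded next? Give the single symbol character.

Interval width = high − low = 3/4 − 1/4 = 1/2
Scaled code = (code − low) / width = (11/16 − 1/4) / 1/2 = 7/8
  c: [0/1, 1/8) 
  b: [1/8, 1/4) 
  d: [1/4, 3/4) 
  a: [3/4, 1/1) ← scaled code falls here ✓

Answer: a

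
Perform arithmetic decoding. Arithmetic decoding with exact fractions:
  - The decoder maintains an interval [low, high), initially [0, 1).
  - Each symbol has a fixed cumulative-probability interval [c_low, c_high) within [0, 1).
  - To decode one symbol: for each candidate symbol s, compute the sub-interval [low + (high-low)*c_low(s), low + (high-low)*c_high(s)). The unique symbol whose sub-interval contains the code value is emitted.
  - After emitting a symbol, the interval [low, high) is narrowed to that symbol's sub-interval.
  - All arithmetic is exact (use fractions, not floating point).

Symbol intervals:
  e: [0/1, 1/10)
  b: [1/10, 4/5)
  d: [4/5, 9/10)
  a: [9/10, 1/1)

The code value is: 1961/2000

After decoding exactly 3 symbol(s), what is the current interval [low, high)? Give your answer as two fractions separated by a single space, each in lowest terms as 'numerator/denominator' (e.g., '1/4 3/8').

Answer: 49/50 981/1000

Derivation:
Step 1: interval [0/1, 1/1), width = 1/1 - 0/1 = 1/1
  'e': [0/1 + 1/1*0/1, 0/1 + 1/1*1/10) = [0/1, 1/10)
  'b': [0/1 + 1/1*1/10, 0/1 + 1/1*4/5) = [1/10, 4/5)
  'd': [0/1 + 1/1*4/5, 0/1 + 1/1*9/10) = [4/5, 9/10)
  'a': [0/1 + 1/1*9/10, 0/1 + 1/1*1/1) = [9/10, 1/1) <- contains code 1961/2000
  emit 'a', narrow to [9/10, 1/1)
Step 2: interval [9/10, 1/1), width = 1/1 - 9/10 = 1/10
  'e': [9/10 + 1/10*0/1, 9/10 + 1/10*1/10) = [9/10, 91/100)
  'b': [9/10 + 1/10*1/10, 9/10 + 1/10*4/5) = [91/100, 49/50)
  'd': [9/10 + 1/10*4/5, 9/10 + 1/10*9/10) = [49/50, 99/100) <- contains code 1961/2000
  'a': [9/10 + 1/10*9/10, 9/10 + 1/10*1/1) = [99/100, 1/1)
  emit 'd', narrow to [49/50, 99/100)
Step 3: interval [49/50, 99/100), width = 99/100 - 49/50 = 1/100
  'e': [49/50 + 1/100*0/1, 49/50 + 1/100*1/10) = [49/50, 981/1000) <- contains code 1961/2000
  'b': [49/50 + 1/100*1/10, 49/50 + 1/100*4/5) = [981/1000, 247/250)
  'd': [49/50 + 1/100*4/5, 49/50 + 1/100*9/10) = [247/250, 989/1000)
  'a': [49/50 + 1/100*9/10, 49/50 + 1/100*1/1) = [989/1000, 99/100)
  emit 'e', narrow to [49/50, 981/1000)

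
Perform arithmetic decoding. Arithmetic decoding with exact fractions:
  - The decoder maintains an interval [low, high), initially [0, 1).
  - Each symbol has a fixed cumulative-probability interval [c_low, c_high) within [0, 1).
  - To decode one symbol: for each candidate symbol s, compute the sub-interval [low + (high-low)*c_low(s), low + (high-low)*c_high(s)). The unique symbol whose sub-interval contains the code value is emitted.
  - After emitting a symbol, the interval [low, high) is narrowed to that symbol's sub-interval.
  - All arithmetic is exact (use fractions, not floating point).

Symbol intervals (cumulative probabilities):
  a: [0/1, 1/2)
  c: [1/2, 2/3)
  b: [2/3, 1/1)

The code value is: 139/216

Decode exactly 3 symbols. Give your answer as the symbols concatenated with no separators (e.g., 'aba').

Answer: cbc

Derivation:
Step 1: interval [0/1, 1/1), width = 1/1 - 0/1 = 1/1
  'a': [0/1 + 1/1*0/1, 0/1 + 1/1*1/2) = [0/1, 1/2)
  'c': [0/1 + 1/1*1/2, 0/1 + 1/1*2/3) = [1/2, 2/3) <- contains code 139/216
  'b': [0/1 + 1/1*2/3, 0/1 + 1/1*1/1) = [2/3, 1/1)
  emit 'c', narrow to [1/2, 2/3)
Step 2: interval [1/2, 2/3), width = 2/3 - 1/2 = 1/6
  'a': [1/2 + 1/6*0/1, 1/2 + 1/6*1/2) = [1/2, 7/12)
  'c': [1/2 + 1/6*1/2, 1/2 + 1/6*2/3) = [7/12, 11/18)
  'b': [1/2 + 1/6*2/3, 1/2 + 1/6*1/1) = [11/18, 2/3) <- contains code 139/216
  emit 'b', narrow to [11/18, 2/3)
Step 3: interval [11/18, 2/3), width = 2/3 - 11/18 = 1/18
  'a': [11/18 + 1/18*0/1, 11/18 + 1/18*1/2) = [11/18, 23/36)
  'c': [11/18 + 1/18*1/2, 11/18 + 1/18*2/3) = [23/36, 35/54) <- contains code 139/216
  'b': [11/18 + 1/18*2/3, 11/18 + 1/18*1/1) = [35/54, 2/3)
  emit 'c', narrow to [23/36, 35/54)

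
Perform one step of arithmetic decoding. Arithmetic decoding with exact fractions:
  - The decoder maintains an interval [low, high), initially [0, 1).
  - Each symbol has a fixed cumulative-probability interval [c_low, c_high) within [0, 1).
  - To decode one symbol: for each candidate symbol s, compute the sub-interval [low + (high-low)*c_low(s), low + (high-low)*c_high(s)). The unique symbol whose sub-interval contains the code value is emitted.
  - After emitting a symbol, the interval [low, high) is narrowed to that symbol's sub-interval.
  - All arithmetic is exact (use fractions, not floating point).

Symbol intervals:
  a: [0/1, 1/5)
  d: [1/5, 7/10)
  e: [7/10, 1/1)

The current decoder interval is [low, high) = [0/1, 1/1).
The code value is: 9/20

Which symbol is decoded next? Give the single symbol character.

Interval width = high − low = 1/1 − 0/1 = 1/1
Scaled code = (code − low) / width = (9/20 − 0/1) / 1/1 = 9/20
  a: [0/1, 1/5) 
  d: [1/5, 7/10) ← scaled code falls here ✓
  e: [7/10, 1/1) 

Answer: d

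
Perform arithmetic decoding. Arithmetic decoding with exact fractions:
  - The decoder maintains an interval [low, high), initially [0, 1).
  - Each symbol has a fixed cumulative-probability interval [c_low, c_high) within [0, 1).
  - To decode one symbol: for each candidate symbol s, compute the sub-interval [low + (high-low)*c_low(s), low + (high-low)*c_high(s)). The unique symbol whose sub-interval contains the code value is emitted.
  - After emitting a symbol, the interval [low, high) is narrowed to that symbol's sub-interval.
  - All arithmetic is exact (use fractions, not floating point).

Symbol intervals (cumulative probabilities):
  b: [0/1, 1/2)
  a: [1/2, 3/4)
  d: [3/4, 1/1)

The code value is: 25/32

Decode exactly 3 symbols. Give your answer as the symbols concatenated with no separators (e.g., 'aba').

Step 1: interval [0/1, 1/1), width = 1/1 - 0/1 = 1/1
  'b': [0/1 + 1/1*0/1, 0/1 + 1/1*1/2) = [0/1, 1/2)
  'a': [0/1 + 1/1*1/2, 0/1 + 1/1*3/4) = [1/2, 3/4)
  'd': [0/1 + 1/1*3/4, 0/1 + 1/1*1/1) = [3/4, 1/1) <- contains code 25/32
  emit 'd', narrow to [3/4, 1/1)
Step 2: interval [3/4, 1/1), width = 1/1 - 3/4 = 1/4
  'b': [3/4 + 1/4*0/1, 3/4 + 1/4*1/2) = [3/4, 7/8) <- contains code 25/32
  'a': [3/4 + 1/4*1/2, 3/4 + 1/4*3/4) = [7/8, 15/16)
  'd': [3/4 + 1/4*3/4, 3/4 + 1/4*1/1) = [15/16, 1/1)
  emit 'b', narrow to [3/4, 7/8)
Step 3: interval [3/4, 7/8), width = 7/8 - 3/4 = 1/8
  'b': [3/4 + 1/8*0/1, 3/4 + 1/8*1/2) = [3/4, 13/16) <- contains code 25/32
  'a': [3/4 + 1/8*1/2, 3/4 + 1/8*3/4) = [13/16, 27/32)
  'd': [3/4 + 1/8*3/4, 3/4 + 1/8*1/1) = [27/32, 7/8)
  emit 'b', narrow to [3/4, 13/16)

Answer: dbb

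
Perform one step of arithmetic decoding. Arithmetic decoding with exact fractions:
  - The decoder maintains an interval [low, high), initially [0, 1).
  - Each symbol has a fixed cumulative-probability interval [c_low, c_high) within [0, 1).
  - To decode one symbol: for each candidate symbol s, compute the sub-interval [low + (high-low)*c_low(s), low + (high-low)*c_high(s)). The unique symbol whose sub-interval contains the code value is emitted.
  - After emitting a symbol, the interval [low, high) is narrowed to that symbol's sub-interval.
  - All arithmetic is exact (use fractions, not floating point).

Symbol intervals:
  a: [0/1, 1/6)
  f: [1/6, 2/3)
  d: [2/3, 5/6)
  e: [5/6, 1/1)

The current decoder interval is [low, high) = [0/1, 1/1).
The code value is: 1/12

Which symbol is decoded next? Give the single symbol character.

Interval width = high − low = 1/1 − 0/1 = 1/1
Scaled code = (code − low) / width = (1/12 − 0/1) / 1/1 = 1/12
  a: [0/1, 1/6) ← scaled code falls here ✓
  f: [1/6, 2/3) 
  d: [2/3, 5/6) 
  e: [5/6, 1/1) 

Answer: a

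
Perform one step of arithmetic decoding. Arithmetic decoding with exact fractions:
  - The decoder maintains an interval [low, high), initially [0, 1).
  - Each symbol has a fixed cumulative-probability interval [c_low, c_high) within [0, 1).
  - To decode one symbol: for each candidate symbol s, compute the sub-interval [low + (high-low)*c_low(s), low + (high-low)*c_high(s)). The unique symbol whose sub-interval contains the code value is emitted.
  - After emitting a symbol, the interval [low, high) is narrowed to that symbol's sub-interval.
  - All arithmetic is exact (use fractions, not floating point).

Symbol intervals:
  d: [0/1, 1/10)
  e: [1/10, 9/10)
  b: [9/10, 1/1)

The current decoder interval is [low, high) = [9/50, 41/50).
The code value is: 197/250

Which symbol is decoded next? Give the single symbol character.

Interval width = high − low = 41/50 − 9/50 = 16/25
Scaled code = (code − low) / width = (197/250 − 9/50) / 16/25 = 19/20
  d: [0/1, 1/10) 
  e: [1/10, 9/10) 
  b: [9/10, 1/1) ← scaled code falls here ✓

Answer: b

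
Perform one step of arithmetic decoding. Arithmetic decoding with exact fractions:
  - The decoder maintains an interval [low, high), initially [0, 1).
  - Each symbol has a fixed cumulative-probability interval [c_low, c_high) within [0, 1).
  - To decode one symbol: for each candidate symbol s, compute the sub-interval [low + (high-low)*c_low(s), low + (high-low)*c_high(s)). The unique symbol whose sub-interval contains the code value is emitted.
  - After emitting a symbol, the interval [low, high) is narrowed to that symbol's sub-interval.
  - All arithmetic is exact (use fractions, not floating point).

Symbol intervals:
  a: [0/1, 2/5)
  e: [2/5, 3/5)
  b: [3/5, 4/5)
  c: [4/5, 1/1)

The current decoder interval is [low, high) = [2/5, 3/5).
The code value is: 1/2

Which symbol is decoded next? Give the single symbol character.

Interval width = high − low = 3/5 − 2/5 = 1/5
Scaled code = (code − low) / width = (1/2 − 2/5) / 1/5 = 1/2
  a: [0/1, 2/5) 
  e: [2/5, 3/5) ← scaled code falls here ✓
  b: [3/5, 4/5) 
  c: [4/5, 1/1) 

Answer: e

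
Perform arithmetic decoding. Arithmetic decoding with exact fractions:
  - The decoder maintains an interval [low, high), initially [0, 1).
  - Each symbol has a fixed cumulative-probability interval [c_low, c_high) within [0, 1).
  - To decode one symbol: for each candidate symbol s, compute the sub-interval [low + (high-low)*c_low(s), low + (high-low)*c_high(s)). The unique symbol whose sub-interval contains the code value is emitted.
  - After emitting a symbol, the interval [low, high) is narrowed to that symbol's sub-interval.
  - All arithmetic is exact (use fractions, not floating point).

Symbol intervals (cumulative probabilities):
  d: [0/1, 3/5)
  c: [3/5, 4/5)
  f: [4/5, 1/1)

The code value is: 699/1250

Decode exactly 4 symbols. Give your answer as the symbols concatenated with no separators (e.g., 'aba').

Step 1: interval [0/1, 1/1), width = 1/1 - 0/1 = 1/1
  'd': [0/1 + 1/1*0/1, 0/1 + 1/1*3/5) = [0/1, 3/5) <- contains code 699/1250
  'c': [0/1 + 1/1*3/5, 0/1 + 1/1*4/5) = [3/5, 4/5)
  'f': [0/1 + 1/1*4/5, 0/1 + 1/1*1/1) = [4/5, 1/1)
  emit 'd', narrow to [0/1, 3/5)
Step 2: interval [0/1, 3/5), width = 3/5 - 0/1 = 3/5
  'd': [0/1 + 3/5*0/1, 0/1 + 3/5*3/5) = [0/1, 9/25)
  'c': [0/1 + 3/5*3/5, 0/1 + 3/5*4/5) = [9/25, 12/25)
  'f': [0/1 + 3/5*4/5, 0/1 + 3/5*1/1) = [12/25, 3/5) <- contains code 699/1250
  emit 'f', narrow to [12/25, 3/5)
Step 3: interval [12/25, 3/5), width = 3/5 - 12/25 = 3/25
  'd': [12/25 + 3/25*0/1, 12/25 + 3/25*3/5) = [12/25, 69/125)
  'c': [12/25 + 3/25*3/5, 12/25 + 3/25*4/5) = [69/125, 72/125) <- contains code 699/1250
  'f': [12/25 + 3/25*4/5, 12/25 + 3/25*1/1) = [72/125, 3/5)
  emit 'c', narrow to [69/125, 72/125)
Step 4: interval [69/125, 72/125), width = 72/125 - 69/125 = 3/125
  'd': [69/125 + 3/125*0/1, 69/125 + 3/125*3/5) = [69/125, 354/625) <- contains code 699/1250
  'c': [69/125 + 3/125*3/5, 69/125 + 3/125*4/5) = [354/625, 357/625)
  'f': [69/125 + 3/125*4/5, 69/125 + 3/125*1/1) = [357/625, 72/125)
  emit 'd', narrow to [69/125, 354/625)

Answer: dfcd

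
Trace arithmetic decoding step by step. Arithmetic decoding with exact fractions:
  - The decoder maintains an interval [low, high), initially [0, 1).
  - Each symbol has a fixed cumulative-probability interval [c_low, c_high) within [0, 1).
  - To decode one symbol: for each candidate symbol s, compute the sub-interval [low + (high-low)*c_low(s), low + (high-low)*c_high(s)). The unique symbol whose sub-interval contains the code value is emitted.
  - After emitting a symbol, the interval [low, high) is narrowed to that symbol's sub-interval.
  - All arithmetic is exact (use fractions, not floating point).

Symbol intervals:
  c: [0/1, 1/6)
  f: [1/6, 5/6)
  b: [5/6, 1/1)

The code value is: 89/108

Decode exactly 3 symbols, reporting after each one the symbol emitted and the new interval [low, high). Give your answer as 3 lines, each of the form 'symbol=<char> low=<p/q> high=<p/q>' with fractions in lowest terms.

Answer: symbol=f low=1/6 high=5/6
symbol=b low=13/18 high=5/6
symbol=b low=22/27 high=5/6

Derivation:
Step 1: interval [0/1, 1/1), width = 1/1 - 0/1 = 1/1
  'c': [0/1 + 1/1*0/1, 0/1 + 1/1*1/6) = [0/1, 1/6)
  'f': [0/1 + 1/1*1/6, 0/1 + 1/1*5/6) = [1/6, 5/6) <- contains code 89/108
  'b': [0/1 + 1/1*5/6, 0/1 + 1/1*1/1) = [5/6, 1/1)
  emit 'f', narrow to [1/6, 5/6)
Step 2: interval [1/6, 5/6), width = 5/6 - 1/6 = 2/3
  'c': [1/6 + 2/3*0/1, 1/6 + 2/3*1/6) = [1/6, 5/18)
  'f': [1/6 + 2/3*1/6, 1/6 + 2/3*5/6) = [5/18, 13/18)
  'b': [1/6 + 2/3*5/6, 1/6 + 2/3*1/1) = [13/18, 5/6) <- contains code 89/108
  emit 'b', narrow to [13/18, 5/6)
Step 3: interval [13/18, 5/6), width = 5/6 - 13/18 = 1/9
  'c': [13/18 + 1/9*0/1, 13/18 + 1/9*1/6) = [13/18, 20/27)
  'f': [13/18 + 1/9*1/6, 13/18 + 1/9*5/6) = [20/27, 22/27)
  'b': [13/18 + 1/9*5/6, 13/18 + 1/9*1/1) = [22/27, 5/6) <- contains code 89/108
  emit 'b', narrow to [22/27, 5/6)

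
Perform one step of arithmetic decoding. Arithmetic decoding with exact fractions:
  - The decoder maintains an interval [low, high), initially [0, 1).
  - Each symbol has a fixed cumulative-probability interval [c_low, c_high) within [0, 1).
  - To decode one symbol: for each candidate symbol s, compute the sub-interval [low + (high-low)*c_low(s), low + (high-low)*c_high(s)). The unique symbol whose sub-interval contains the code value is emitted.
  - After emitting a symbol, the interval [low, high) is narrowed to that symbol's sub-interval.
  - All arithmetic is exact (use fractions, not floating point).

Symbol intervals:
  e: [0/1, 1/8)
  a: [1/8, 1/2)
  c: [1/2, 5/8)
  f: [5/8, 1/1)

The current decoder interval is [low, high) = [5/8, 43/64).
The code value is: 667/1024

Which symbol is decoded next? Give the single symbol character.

Answer: c

Derivation:
Interval width = high − low = 43/64 − 5/8 = 3/64
Scaled code = (code − low) / width = (667/1024 − 5/8) / 3/64 = 9/16
  e: [0/1, 1/8) 
  a: [1/8, 1/2) 
  c: [1/2, 5/8) ← scaled code falls here ✓
  f: [5/8, 1/1) 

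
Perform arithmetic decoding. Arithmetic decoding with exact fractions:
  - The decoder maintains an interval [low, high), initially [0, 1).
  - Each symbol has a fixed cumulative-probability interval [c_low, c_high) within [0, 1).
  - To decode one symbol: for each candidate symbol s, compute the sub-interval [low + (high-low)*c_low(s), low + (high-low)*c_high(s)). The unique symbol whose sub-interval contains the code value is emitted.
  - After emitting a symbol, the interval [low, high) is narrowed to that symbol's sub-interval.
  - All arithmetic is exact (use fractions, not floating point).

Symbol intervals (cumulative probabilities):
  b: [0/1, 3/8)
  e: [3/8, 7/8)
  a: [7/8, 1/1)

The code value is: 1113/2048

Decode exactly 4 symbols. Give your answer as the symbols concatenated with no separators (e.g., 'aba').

Step 1: interval [0/1, 1/1), width = 1/1 - 0/1 = 1/1
  'b': [0/1 + 1/1*0/1, 0/1 + 1/1*3/8) = [0/1, 3/8)
  'e': [0/1 + 1/1*3/8, 0/1 + 1/1*7/8) = [3/8, 7/8) <- contains code 1113/2048
  'a': [0/1 + 1/1*7/8, 0/1 + 1/1*1/1) = [7/8, 1/1)
  emit 'e', narrow to [3/8, 7/8)
Step 2: interval [3/8, 7/8), width = 7/8 - 3/8 = 1/2
  'b': [3/8 + 1/2*0/1, 3/8 + 1/2*3/8) = [3/8, 9/16) <- contains code 1113/2048
  'e': [3/8 + 1/2*3/8, 3/8 + 1/2*7/8) = [9/16, 13/16)
  'a': [3/8 + 1/2*7/8, 3/8 + 1/2*1/1) = [13/16, 7/8)
  emit 'b', narrow to [3/8, 9/16)
Step 3: interval [3/8, 9/16), width = 9/16 - 3/8 = 3/16
  'b': [3/8 + 3/16*0/1, 3/8 + 3/16*3/8) = [3/8, 57/128)
  'e': [3/8 + 3/16*3/8, 3/8 + 3/16*7/8) = [57/128, 69/128)
  'a': [3/8 + 3/16*7/8, 3/8 + 3/16*1/1) = [69/128, 9/16) <- contains code 1113/2048
  emit 'a', narrow to [69/128, 9/16)
Step 4: interval [69/128, 9/16), width = 9/16 - 69/128 = 3/128
  'b': [69/128 + 3/128*0/1, 69/128 + 3/128*3/8) = [69/128, 561/1024) <- contains code 1113/2048
  'e': [69/128 + 3/128*3/8, 69/128 + 3/128*7/8) = [561/1024, 573/1024)
  'a': [69/128 + 3/128*7/8, 69/128 + 3/128*1/1) = [573/1024, 9/16)
  emit 'b', narrow to [69/128, 561/1024)

Answer: ebab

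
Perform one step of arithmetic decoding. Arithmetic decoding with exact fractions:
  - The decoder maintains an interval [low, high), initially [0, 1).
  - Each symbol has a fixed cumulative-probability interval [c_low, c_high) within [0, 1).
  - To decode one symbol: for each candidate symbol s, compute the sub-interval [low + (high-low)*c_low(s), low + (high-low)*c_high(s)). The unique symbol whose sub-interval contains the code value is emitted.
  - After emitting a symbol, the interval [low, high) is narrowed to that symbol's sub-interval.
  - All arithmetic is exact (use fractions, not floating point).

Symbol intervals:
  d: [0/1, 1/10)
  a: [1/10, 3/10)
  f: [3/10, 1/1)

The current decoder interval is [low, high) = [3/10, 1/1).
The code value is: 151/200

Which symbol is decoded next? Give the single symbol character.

Interval width = high − low = 1/1 − 3/10 = 7/10
Scaled code = (code − low) / width = (151/200 − 3/10) / 7/10 = 13/20
  d: [0/1, 1/10) 
  a: [1/10, 3/10) 
  f: [3/10, 1/1) ← scaled code falls here ✓

Answer: f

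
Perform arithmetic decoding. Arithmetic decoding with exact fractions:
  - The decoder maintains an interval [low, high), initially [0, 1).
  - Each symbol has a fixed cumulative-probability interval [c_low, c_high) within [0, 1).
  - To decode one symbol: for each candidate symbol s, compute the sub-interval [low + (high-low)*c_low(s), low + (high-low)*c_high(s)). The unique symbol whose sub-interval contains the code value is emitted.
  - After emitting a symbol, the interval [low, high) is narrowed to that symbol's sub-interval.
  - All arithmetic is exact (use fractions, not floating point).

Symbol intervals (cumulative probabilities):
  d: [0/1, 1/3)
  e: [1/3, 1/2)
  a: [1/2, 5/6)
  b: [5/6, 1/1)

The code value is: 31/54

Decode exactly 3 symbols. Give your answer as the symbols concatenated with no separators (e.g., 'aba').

Step 1: interval [0/1, 1/1), width = 1/1 - 0/1 = 1/1
  'd': [0/1 + 1/1*0/1, 0/1 + 1/1*1/3) = [0/1, 1/3)
  'e': [0/1 + 1/1*1/3, 0/1 + 1/1*1/2) = [1/3, 1/2)
  'a': [0/1 + 1/1*1/2, 0/1 + 1/1*5/6) = [1/2, 5/6) <- contains code 31/54
  'b': [0/1 + 1/1*5/6, 0/1 + 1/1*1/1) = [5/6, 1/1)
  emit 'a', narrow to [1/2, 5/6)
Step 2: interval [1/2, 5/6), width = 5/6 - 1/2 = 1/3
  'd': [1/2 + 1/3*0/1, 1/2 + 1/3*1/3) = [1/2, 11/18) <- contains code 31/54
  'e': [1/2 + 1/3*1/3, 1/2 + 1/3*1/2) = [11/18, 2/3)
  'a': [1/2 + 1/3*1/2, 1/2 + 1/3*5/6) = [2/3, 7/9)
  'b': [1/2 + 1/3*5/6, 1/2 + 1/3*1/1) = [7/9, 5/6)
  emit 'd', narrow to [1/2, 11/18)
Step 3: interval [1/2, 11/18), width = 11/18 - 1/2 = 1/9
  'd': [1/2 + 1/9*0/1, 1/2 + 1/9*1/3) = [1/2, 29/54)
  'e': [1/2 + 1/9*1/3, 1/2 + 1/9*1/2) = [29/54, 5/9)
  'a': [1/2 + 1/9*1/2, 1/2 + 1/9*5/6) = [5/9, 16/27) <- contains code 31/54
  'b': [1/2 + 1/9*5/6, 1/2 + 1/9*1/1) = [16/27, 11/18)
  emit 'a', narrow to [5/9, 16/27)

Answer: ada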